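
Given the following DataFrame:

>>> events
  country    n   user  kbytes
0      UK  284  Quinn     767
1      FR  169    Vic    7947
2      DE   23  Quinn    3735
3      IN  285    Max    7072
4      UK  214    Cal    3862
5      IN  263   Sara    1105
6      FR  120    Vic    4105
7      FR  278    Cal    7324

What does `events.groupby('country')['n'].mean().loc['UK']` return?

group by country, mean of n:
country
DE     23.0
FR    189.0
IN    274.0
UK    249.0
Name: n, dtype: float64
Taking the value at index 'UK' gives 249.0.

249.0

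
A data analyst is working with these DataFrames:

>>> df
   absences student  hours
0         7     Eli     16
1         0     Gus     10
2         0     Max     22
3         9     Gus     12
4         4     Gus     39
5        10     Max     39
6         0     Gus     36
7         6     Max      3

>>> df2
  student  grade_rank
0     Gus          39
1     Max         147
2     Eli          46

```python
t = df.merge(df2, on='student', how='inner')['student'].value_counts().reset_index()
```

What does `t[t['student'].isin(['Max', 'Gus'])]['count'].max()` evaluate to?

merge on 'student' (how='inner') → 8 rows:
   absences student  hours  grade_rank
0         7     Eli     16          46
1         0     Gus     10          39
2         0     Max     22         147
3         9     Gus     12          39
4         4     Gus     39          39
5        10     Max     39         147
6         0     Gus     36          39
7         6     Max      3         147
value_counts of student:
student
Gus    4
Max    3
Eli    1
Name: count, dtype: int64
reset_index():
  student  count
0     Gus      4
1     Max      3
2     Eli      1
filter rows where student in ['Max', 'Gus']:
  student  count
0     Gus      4
1     Max      3
So max() = 4.

4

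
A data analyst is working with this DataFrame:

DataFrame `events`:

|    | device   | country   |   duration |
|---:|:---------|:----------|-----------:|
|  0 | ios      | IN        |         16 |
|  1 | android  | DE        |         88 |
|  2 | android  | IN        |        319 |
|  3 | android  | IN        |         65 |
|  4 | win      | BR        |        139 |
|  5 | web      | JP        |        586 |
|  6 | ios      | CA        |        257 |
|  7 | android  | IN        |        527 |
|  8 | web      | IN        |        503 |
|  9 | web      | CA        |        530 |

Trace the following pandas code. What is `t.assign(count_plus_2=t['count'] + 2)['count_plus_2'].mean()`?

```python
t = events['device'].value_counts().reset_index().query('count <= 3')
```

value_counts of device:
device
android    4
web        3
ios        2
win        1
Name: count, dtype: int64
reset_index():
    device  count
0  android      4
1      web      3
2      ios      2
3      win      1
filter rows where count <= 3:
  device  count
1    web      3
2    ios      2
3    win      1
add column count_plus_2 = t['count'] + 2:
  device  count  count_plus_2
1    web      3             5
2    ios      2             4
3    win      1             3

4.0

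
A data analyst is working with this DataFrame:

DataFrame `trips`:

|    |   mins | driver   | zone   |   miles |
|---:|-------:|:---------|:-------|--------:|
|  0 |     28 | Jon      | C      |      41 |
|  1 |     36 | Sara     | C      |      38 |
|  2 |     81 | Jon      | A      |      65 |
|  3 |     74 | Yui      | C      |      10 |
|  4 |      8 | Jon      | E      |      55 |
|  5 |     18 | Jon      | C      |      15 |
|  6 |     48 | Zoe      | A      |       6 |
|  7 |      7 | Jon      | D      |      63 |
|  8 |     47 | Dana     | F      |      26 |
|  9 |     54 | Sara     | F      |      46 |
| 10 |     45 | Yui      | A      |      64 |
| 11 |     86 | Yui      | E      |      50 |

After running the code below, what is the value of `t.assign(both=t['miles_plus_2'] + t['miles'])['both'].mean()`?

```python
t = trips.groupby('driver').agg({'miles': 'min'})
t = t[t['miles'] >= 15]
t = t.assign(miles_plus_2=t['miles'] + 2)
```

54.6666666667

group by driver, min of miles:
        miles
driver       
Dana       26
Jon        15
Sara       38
Yui        10
Zoe         6
filter rows where miles >= 15:
        miles
driver       
Dana       26
Jon        15
Sara       38
add column miles_plus_2 = t['miles'] + 2:
        miles  miles_plus_2
driver                     
Dana       26            28
Jon        15            17
Sara       38            40
add column both = t['miles_plus_2'] + t['miles']:
        miles  miles_plus_2  both
driver                           
Dana       26            28    54
Jon        15            17    32
Sara       38            40    78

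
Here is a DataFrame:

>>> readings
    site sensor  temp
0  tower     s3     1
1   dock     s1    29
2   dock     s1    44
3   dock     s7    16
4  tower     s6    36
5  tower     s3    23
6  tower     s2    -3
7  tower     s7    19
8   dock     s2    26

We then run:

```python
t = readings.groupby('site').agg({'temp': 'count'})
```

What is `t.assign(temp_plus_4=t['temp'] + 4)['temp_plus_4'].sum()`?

17

group by site, count of temp:
       temp
site       
dock      4
tower     5
add column temp_plus_4 = t['temp'] + 4:
       temp  temp_plus_4
site                    
dock      4            8
tower     5            9
So sum() = 17.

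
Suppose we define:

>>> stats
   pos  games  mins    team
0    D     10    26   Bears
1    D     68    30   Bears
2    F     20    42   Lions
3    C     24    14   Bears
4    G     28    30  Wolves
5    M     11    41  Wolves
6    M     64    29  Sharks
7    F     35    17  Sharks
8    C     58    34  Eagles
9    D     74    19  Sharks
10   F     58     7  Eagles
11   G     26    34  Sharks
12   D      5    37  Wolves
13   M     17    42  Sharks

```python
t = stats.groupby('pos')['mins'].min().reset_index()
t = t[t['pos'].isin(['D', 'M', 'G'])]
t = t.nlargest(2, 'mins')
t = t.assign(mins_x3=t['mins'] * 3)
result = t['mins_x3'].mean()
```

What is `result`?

group by pos, min of mins:
pos
C    14
D    19
F     7
G    30
M    29
Name: mins, dtype: int64
reset_index():
  pos  mins
0   C    14
1   D    19
2   F     7
3   G    30
4   M    29
filter rows where pos in ['D', 'M', 'G']:
  pos  mins
1   D    19
3   G    30
4   M    29
take 2 rows with largest mins:
  pos  mins
3   G    30
4   M    29
add column mins_x3 = t['mins'] * 3:
  pos  mins  mins_x3
3   G    30       90
4   M    29       87
mean of column 'mins_x3' → 88.5

88.5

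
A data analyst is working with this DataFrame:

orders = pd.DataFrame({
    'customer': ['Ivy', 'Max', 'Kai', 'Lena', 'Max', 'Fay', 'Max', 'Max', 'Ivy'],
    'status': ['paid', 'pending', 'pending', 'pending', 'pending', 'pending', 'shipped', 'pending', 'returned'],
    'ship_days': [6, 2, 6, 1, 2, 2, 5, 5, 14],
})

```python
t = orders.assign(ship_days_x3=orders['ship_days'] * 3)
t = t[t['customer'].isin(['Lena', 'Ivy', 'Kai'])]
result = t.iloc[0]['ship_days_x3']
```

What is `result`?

18

add column ship_days_x3 = orders['ship_days'] * 3:
  customer    status  ship_days  ship_days_x3
0      Ivy      paid          6            18
1      Max   pending          2             6
2      Kai   pending          6            18
3     Lena   pending          1             3
4      Max   pending          2             6
5      Fay   pending          2             6
6      Max   shipped          5            15
7      Max   pending          5            15
8      Ivy  returned         14            42
filter rows where customer in ['Lena', 'Ivy', 'Kai']:
  customer    status  ship_days  ship_days_x3
0      Ivy      paid          6            18
2      Kai   pending          6            18
3     Lena   pending          1             3
8      Ivy  returned         14            42
value at position 0, column 'ship_days_x3' → 18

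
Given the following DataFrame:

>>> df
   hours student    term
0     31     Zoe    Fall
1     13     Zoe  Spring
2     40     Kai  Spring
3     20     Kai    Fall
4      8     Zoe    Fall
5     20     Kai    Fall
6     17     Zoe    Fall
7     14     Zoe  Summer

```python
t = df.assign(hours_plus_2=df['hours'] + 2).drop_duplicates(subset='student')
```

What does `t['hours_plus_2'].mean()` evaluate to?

37.5

add column hours_plus_2 = df['hours'] + 2:
   hours student    term  hours_plus_2
0     31     Zoe    Fall            33
1     13     Zoe  Spring            15
2     40     Kai  Spring            42
3     20     Kai    Fall            22
4      8     Zoe    Fall            10
5     20     Kai    Fall            22
6     17     Zoe    Fall            19
7     14     Zoe  Summer            16
drop duplicate student (keep=first):
   hours student    term  hours_plus_2
0     31     Zoe    Fall            33
2     40     Kai  Spring            42
Reading off the mean of column 'hours_plus_2', we get 37.5.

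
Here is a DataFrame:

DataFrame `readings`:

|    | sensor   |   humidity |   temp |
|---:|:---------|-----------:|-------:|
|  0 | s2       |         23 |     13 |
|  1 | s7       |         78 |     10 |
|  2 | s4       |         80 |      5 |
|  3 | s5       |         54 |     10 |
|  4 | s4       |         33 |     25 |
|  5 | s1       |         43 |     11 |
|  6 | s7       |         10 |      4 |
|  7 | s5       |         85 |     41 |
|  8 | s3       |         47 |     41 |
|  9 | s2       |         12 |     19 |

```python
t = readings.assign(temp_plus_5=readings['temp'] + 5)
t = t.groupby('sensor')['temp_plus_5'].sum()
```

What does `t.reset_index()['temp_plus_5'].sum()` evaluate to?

229

add column temp_plus_5 = readings['temp'] + 5:
  sensor  humidity  temp  temp_plus_5
0     s2        23    13           18
1     s7        78    10           15
2     s4        80     5           10
3     s5        54    10           15
4     s4        33    25           30
5     s1        43    11           16
6     s7        10     4            9
7     s5        85    41           46
8     s3        47    41           46
9     s2        12    19           24
group by sensor, sum of temp_plus_5:
sensor
s1    16
s2    42
s3    46
s4    40
s5    61
s7    24
Name: temp_plus_5, dtype: int64
reset_index():
  sensor  temp_plus_5
0     s1           16
1     s2           42
2     s3           46
3     s4           40
4     s5           61
5     s7           24
sum of column 'temp_plus_5' → 229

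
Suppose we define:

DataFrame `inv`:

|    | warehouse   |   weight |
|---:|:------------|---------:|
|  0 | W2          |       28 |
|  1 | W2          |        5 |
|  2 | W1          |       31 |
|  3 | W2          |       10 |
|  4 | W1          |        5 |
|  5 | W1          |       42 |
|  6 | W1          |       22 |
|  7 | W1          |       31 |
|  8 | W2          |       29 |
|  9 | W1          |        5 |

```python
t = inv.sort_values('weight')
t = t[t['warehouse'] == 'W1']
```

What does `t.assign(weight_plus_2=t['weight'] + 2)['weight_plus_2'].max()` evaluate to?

sort by weight:
  warehouse  weight
1        W2       5
4        W1       5
9        W1       5
3        W2      10
6        W1      22
0        W2      28
8        W2      29
2        W1      31
7        W1      31
5        W1      42
filter rows where warehouse == 'W1':
  warehouse  weight
4        W1       5
9        W1       5
6        W1      22
2        W1      31
7        W1      31
5        W1      42
add column weight_plus_2 = t['weight'] + 2:
  warehouse  weight  weight_plus_2
4        W1       5              7
9        W1       5              7
6        W1      22             24
2        W1      31             33
7        W1      31             33
5        W1      42             44
Then the max of column 'weight_plus_2': 44

44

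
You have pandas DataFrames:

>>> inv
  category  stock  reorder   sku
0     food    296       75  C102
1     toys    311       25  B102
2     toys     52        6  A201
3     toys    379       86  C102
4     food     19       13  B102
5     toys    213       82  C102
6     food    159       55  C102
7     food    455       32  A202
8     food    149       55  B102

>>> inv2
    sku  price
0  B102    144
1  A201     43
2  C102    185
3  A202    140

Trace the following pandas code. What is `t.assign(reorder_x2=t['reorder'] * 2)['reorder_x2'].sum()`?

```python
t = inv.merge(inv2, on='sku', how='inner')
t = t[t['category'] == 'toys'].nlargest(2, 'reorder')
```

336

merge on 'sku' (how='inner') → 9 rows:
  category  stock  reorder   sku  price
0     food    296       75  C102    185
1     toys    311       25  B102    144
2     toys     52        6  A201     43
3     toys    379       86  C102    185
4     food     19       13  B102    144
5     toys    213       82  C102    185
6     food    159       55  C102    185
7     food    455       32  A202    140
8     food    149       55  B102    144
filter rows where category == 'toys':
  category  stock  reorder   sku  price
1     toys    311       25  B102    144
2     toys     52        6  A201     43
3     toys    379       86  C102    185
5     toys    213       82  C102    185
take 2 rows with largest reorder:
  category  stock  reorder   sku  price
3     toys    379       86  C102    185
5     toys    213       82  C102    185
add column reorder_x2 = t['reorder'] * 2:
  category  stock  reorder   sku  price  reorder_x2
3     toys    379       86  C102    185         172
5     toys    213       82  C102    185         164
Then the sum of column 'reorder_x2': 336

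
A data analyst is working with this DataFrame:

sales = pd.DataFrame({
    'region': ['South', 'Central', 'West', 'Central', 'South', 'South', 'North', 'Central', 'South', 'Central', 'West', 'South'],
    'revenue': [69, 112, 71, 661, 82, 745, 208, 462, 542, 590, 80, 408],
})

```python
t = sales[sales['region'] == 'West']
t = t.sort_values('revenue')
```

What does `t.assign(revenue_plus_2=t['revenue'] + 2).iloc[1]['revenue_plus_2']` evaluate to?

filter rows where region == 'West':
   region  revenue
2    West       71
10   West       80
sort by revenue:
   region  revenue
2    West       71
10   West       80
add column revenue_plus_2 = t['revenue'] + 2:
   region  revenue  revenue_plus_2
2    West       71              73
10   West       80              82
So iloc[1]['revenue_plus_2'] = 82.

82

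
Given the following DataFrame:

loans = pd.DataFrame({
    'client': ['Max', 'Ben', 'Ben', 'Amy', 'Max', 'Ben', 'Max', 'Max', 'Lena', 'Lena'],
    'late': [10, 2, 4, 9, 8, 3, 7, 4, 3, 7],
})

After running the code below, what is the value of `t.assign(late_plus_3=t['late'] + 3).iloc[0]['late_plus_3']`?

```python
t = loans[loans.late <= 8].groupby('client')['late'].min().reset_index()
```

filter rows where late <= 8:
  client  late
1    Ben     2
2    Ben     4
4    Max     8
5    Ben     3
6    Max     7
7    Max     4
8   Lena     3
9   Lena     7
group by client, min of late:
client
Ben     2
Lena    3
Max     4
Name: late, dtype: int64
reset_index():
  client  late
0    Ben     2
1   Lena     3
2    Max     4
add column late_plus_3 = t['late'] + 3:
  client  late  late_plus_3
0    Ben     2            5
1   Lena     3            6
2    Max     4            7

5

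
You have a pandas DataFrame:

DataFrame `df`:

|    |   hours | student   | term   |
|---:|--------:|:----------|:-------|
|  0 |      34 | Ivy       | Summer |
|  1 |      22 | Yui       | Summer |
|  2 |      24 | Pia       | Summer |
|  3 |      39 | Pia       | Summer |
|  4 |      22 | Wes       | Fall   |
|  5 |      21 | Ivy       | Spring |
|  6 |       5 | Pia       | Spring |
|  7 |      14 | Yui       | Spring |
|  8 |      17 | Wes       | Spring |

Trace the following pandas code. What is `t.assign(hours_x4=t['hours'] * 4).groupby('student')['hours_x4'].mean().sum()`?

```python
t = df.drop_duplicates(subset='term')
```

drop duplicate term (keep=first):
   hours student    term
0     34     Ivy  Summer
4     22     Wes    Fall
5     21     Ivy  Spring
add column hours_x4 = t['hours'] * 4:
   hours student    term  hours_x4
0     34     Ivy  Summer       136
4     22     Wes    Fall        88
5     21     Ivy  Spring        84
group by student, mean of hours_x4:
student
Ivy    110.0
Wes     88.0
Name: hours_x4, dtype: float64
sum of the resulting series → 198.0

198.0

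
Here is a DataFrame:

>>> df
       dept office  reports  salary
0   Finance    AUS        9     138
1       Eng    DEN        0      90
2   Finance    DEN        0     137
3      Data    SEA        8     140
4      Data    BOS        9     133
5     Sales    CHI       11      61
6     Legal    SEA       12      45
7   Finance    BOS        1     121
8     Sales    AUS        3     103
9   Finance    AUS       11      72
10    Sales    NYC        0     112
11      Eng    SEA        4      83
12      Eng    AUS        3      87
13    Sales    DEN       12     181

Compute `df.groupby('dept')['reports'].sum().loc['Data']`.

group by dept, sum of reports:
dept
Data       17
Eng         7
Finance    21
Legal      12
Sales      26
Name: reports, dtype: int64

17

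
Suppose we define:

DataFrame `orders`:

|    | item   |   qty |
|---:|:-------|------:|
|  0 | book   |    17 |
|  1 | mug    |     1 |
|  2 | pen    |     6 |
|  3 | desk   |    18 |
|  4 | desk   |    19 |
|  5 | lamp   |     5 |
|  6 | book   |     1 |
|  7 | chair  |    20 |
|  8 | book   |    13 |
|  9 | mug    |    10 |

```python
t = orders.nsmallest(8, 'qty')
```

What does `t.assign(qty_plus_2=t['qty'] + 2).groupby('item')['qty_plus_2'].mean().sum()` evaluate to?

54.8333333333

take 8 rows with smallest qty:
   item  qty
1   mug    1
6  book    1
5  lamp    5
2   pen    6
9   mug   10
8  book   13
0  book   17
3  desk   18
add column qty_plus_2 = t['qty'] + 2:
   item  qty  qty_plus_2
1   mug    1           3
6  book    1           3
5  lamp    5           7
2   pen    6           8
9   mug   10          12
8  book   13          15
0  book   17          19
3  desk   18          20
group by item, mean of qty_plus_2:
item
book    12.333333
desk    20.000000
lamp     7.000000
mug      7.500000
pen      8.000000
Name: qty_plus_2, dtype: float64
The sum of the resulting series is 54.8333333333.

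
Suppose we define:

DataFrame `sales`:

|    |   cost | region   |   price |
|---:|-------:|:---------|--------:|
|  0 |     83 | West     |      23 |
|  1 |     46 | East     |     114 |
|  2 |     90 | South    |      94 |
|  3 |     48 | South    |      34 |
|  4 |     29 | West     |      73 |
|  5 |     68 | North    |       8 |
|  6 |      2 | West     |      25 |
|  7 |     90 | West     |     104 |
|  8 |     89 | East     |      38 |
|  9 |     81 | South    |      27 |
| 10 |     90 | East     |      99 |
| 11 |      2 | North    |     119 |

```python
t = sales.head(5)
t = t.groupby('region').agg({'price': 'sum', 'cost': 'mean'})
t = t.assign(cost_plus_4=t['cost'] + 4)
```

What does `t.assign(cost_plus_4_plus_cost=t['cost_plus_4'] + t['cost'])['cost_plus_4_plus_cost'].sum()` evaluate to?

take first 5 rows:
   cost region  price
0    83   West     23
1    46   East    114
2    90  South     94
3    48  South     34
4    29   West     73
group by region: sum(price), mean(cost):
        price  cost
region             
East      114  46.0
South     128  69.0
West       96  56.0
add column cost_plus_4 = t['cost'] + 4:
        price  cost  cost_plus_4
region                          
East      114  46.0         50.0
South     128  69.0         73.0
West       96  56.0         60.0
add column cost_plus_4_plus_cost = t['cost_plus_4'] + t['cost']:
        price  cost  cost_plus_4  cost_plus_4_plus_cost
region                                                 
East      114  46.0         50.0                   96.0
South     128  69.0         73.0                  142.0
West       96  56.0         60.0                  116.0
So sum() = 354.0.

354.0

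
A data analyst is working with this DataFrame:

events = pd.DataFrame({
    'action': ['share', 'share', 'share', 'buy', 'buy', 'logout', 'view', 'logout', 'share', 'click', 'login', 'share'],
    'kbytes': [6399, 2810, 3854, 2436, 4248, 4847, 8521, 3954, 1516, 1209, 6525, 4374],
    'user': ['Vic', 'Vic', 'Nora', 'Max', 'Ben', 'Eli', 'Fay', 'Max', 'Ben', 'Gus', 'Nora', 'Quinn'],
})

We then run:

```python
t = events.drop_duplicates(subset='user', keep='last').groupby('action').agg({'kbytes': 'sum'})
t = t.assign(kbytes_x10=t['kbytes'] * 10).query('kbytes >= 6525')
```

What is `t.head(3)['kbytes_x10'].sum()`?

240260

drop duplicate user (keep=last):
    action  kbytes   user
1    share    2810    Vic
5   logout    4847    Eli
6     view    8521    Fay
7   logout    3954    Max
8    share    1516    Ben
9    click    1209    Gus
10   login    6525   Nora
11   share    4374  Quinn
group by action, sum of kbytes:
        kbytes
action        
click     1209
login     6525
logout    8801
share     8700
view      8521
add column kbytes_x10 = t['kbytes'] * 10:
        kbytes  kbytes_x10
action                    
click     1209       12090
login     6525       65250
logout    8801       88010
share     8700       87000
view      8521       85210
filter rows where kbytes >= 6525:
        kbytes  kbytes_x10
action                    
login     6525       65250
logout    8801       88010
share     8700       87000
view      8521       85210
take first 3 rows:
        kbytes  kbytes_x10
action                    
login     6525       65250
logout    8801       88010
share     8700       87000
sum of column 'kbytes_x10' → 240260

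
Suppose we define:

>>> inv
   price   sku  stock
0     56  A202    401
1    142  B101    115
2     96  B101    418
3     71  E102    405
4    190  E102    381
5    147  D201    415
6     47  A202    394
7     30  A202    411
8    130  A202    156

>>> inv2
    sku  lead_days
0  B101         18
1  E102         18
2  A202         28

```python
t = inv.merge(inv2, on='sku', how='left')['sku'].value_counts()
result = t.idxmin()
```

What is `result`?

D201

merge on 'sku' (how='left') → 9 rows:
   price   sku  stock  lead_days
0     56  A202    401       28.0
1    142  B101    115       18.0
2     96  B101    418       18.0
3     71  E102    405       18.0
4    190  E102    381       18.0
5    147  D201    415        NaN
6     47  A202    394       28.0
7     30  A202    411       28.0
8    130  A202    156       28.0
value_counts of sku:
sku
A202    4
B101    2
E102    2
D201    1
Name: count, dtype: int64
So idxmin() = D201.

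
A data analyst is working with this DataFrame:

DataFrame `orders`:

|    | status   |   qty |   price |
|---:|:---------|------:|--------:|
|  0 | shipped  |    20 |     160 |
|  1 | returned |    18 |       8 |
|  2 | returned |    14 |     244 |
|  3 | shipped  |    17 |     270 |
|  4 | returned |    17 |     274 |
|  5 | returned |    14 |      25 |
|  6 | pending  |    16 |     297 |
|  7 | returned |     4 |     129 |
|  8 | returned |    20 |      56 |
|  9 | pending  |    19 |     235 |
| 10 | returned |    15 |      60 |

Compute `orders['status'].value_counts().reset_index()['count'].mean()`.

3.66666666667

value_counts of status:
status
returned    7
shipped     2
pending     2
Name: count, dtype: int64
reset_index():
     status  count
0  returned      7
1   shipped      2
2   pending      2
Then the mean of column 'count': 3.66666666667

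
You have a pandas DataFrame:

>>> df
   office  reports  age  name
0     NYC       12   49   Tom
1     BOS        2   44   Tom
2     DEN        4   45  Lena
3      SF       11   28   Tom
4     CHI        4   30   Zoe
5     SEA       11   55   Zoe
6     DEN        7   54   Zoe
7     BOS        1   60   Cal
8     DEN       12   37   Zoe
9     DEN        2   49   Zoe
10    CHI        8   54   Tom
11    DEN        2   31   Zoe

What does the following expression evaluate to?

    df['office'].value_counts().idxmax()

value_counts of office:
office
DEN    5
BOS    2
CHI    2
NYC    1
SF     1
SEA    1
Name: count, dtype: int64
Taking the label with the largest value gives DEN.

DEN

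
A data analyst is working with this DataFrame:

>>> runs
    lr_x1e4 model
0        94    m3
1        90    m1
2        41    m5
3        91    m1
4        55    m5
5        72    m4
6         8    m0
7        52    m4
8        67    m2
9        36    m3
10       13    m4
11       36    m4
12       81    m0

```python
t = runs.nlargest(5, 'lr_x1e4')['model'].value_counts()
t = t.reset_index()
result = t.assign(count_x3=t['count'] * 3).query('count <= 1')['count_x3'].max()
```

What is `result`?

3

take 5 rows with largest lr_x1e4:
    lr_x1e4 model
0        94    m3
3        91    m1
1        90    m1
12       81    m0
5        72    m4
value_counts of model:
model
m1    2
m3    1
m0    1
m4    1
Name: count, dtype: int64
reset_index():
  model  count
0    m1      2
1    m3      1
2    m0      1
3    m4      1
add column count_x3 = t['count'] * 3:
  model  count  count_x3
0    m1      2         6
1    m3      1         3
2    m0      1         3
3    m4      1         3
filter rows where count <= 1:
  model  count  count_x3
1    m3      1         3
2    m0      1         3
3    m4      1         3
Then the max of column 'count_x3': 3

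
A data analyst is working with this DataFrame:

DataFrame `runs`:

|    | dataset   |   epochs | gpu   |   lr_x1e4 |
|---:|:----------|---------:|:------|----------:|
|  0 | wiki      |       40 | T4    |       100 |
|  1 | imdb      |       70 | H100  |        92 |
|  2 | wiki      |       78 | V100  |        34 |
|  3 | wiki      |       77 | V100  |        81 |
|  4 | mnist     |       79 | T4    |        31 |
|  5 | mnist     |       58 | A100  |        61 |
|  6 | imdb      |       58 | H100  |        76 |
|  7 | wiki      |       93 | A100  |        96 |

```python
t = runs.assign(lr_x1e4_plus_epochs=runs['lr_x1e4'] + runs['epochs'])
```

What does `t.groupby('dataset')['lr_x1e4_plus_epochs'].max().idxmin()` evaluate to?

add column lr_x1e4_plus_epochs = runs['lr_x1e4'] + runs['epochs']:
  dataset  epochs   gpu  lr_x1e4  lr_x1e4_plus_epochs
0    wiki      40    T4      100                  140
1    imdb      70  H100       92                  162
2    wiki      78  V100       34                  112
3    wiki      77  V100       81                  158
4   mnist      79    T4       31                  110
5   mnist      58  A100       61                  119
6    imdb      58  H100       76                  134
7    wiki      93  A100       96                  189
group by dataset, max of lr_x1e4_plus_epochs:
dataset
imdb     162
mnist    119
wiki     189
Name: lr_x1e4_plus_epochs, dtype: int64
Finally, label with the smallest value = mnist.

mnist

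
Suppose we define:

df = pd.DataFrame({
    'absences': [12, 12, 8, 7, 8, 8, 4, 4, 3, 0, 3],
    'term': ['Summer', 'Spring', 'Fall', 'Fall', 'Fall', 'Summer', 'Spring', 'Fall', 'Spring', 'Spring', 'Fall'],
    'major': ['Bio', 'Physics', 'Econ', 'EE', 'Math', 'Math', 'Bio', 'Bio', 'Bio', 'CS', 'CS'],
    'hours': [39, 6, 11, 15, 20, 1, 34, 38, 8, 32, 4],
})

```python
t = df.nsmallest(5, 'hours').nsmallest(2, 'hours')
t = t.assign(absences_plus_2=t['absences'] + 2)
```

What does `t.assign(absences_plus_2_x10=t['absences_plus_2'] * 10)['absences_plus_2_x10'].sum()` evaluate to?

take 5 rows with smallest hours:
    absences    term    major  hours
5          8  Summer     Math      1
10         3    Fall       CS      4
1         12  Spring  Physics      6
8          3  Spring      Bio      8
2          8    Fall     Econ     11
take 2 rows with smallest hours:
    absences    term major  hours
5          8  Summer  Math      1
10         3    Fall    CS      4
add column absences_plus_2 = t['absences'] + 2:
    absences    term major  hours  absences_plus_2
5          8  Summer  Math      1               10
10         3    Fall    CS      4                5
add column absences_plus_2_x10 = t['absences_plus_2'] * 10:
    absences    term major  hours  absences_plus_2  absences_plus_2_x10
5          8  Summer  Math      1               10                  100
10         3    Fall    CS      4                5                   50

150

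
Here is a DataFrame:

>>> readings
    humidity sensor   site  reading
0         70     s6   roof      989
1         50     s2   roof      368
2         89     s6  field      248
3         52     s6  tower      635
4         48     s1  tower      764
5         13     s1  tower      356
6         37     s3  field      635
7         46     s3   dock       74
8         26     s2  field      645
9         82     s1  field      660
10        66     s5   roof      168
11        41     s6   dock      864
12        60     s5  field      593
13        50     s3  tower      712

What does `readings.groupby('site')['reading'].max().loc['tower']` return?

764

group by site, max of reading:
site
dock     864
field    660
roof     989
tower    764
Name: reading, dtype: int64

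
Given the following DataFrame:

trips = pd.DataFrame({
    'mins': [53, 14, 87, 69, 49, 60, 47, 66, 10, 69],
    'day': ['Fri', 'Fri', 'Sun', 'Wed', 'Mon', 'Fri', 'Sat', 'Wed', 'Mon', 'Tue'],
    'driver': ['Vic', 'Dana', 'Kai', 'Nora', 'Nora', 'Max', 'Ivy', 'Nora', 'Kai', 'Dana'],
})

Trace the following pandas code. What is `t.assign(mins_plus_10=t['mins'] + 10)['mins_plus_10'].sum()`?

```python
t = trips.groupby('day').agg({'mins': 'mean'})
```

group by day, mean of mins:
          mins
day           
Fri  42.333333
Mon  29.500000
Sat  47.000000
Sun  87.000000
Tue  69.000000
Wed  67.500000
add column mins_plus_10 = t['mins'] + 10:
          mins  mins_plus_10
day                         
Fri  42.333333     52.333333
Mon  29.500000     39.500000
Sat  47.000000     57.000000
Sun  87.000000     97.000000
Tue  69.000000     79.000000
Wed  67.500000     77.500000
Reading off the sum of column 'mins_plus_10', we get 402.333333333.

402.333333333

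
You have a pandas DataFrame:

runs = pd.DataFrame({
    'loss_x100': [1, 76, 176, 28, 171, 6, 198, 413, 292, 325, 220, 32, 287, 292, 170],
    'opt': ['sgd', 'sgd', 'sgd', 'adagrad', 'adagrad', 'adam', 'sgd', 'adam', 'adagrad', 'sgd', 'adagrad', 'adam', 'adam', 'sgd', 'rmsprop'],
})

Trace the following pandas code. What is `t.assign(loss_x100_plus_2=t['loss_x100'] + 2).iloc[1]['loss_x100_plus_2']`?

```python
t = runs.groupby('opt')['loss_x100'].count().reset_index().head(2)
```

group by opt, count of loss_x100:
opt
adagrad    4
adam       4
rmsprop    1
sgd        6
Name: loss_x100, dtype: int64
reset_index():
       opt  loss_x100
0  adagrad          4
1     adam          4
2  rmsprop          1
3      sgd          6
take first 2 rows:
       opt  loss_x100
0  adagrad          4
1     adam          4
add column loss_x100_plus_2 = t['loss_x100'] + 2:
       opt  loss_x100  loss_x100_plus_2
0  adagrad          4                 6
1     adam          4                 6

6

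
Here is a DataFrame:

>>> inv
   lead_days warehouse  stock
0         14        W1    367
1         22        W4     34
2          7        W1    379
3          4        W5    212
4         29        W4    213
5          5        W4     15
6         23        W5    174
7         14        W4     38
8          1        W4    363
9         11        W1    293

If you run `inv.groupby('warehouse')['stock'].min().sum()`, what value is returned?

group by warehouse, min of stock:
warehouse
W1    293
W4     15
W5    174
Name: stock, dtype: int64
The sum of the resulting series is 482.

482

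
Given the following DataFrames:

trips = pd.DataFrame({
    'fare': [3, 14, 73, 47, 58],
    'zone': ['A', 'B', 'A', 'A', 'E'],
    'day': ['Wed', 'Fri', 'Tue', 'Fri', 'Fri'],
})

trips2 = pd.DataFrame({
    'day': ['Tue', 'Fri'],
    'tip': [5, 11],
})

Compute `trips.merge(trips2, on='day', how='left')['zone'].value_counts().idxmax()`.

A

merge on 'day' (how='left') → 5 rows:
   fare zone  day   tip
0     3    A  Wed   NaN
1    14    B  Fri  11.0
2    73    A  Tue   5.0
3    47    A  Fri  11.0
4    58    E  Fri  11.0
value_counts of zone:
zone
A    3
B    1
E    1
Name: count, dtype: int64
Hence A.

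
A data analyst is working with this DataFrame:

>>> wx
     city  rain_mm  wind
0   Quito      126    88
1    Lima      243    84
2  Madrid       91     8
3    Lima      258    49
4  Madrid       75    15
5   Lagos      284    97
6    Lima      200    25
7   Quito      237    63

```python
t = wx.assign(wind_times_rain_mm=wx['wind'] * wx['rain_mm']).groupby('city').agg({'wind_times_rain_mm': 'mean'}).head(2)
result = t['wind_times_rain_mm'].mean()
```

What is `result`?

20116.3333333

add column wind_times_rain_mm = wx['wind'] * wx['rain_mm']:
     city  rain_mm  wind  wind_times_rain_mm
0   Quito      126    88               11088
1    Lima      243    84               20412
2  Madrid       91     8                 728
3    Lima      258    49               12642
4  Madrid       75    15                1125
5   Lagos      284    97               27548
6    Lima      200    25                5000
7   Quito      237    63               14931
group by city, mean of wind_times_rain_mm:
        wind_times_rain_mm
city                      
Lagos         27548.000000
Lima          12684.666667
Madrid          926.500000
Quito         13009.500000
take first 2 rows:
       wind_times_rain_mm
city                     
Lagos        27548.000000
Lima         12684.666667
Taking the mean of column 'wind_times_rain_mm' gives 20116.3333333.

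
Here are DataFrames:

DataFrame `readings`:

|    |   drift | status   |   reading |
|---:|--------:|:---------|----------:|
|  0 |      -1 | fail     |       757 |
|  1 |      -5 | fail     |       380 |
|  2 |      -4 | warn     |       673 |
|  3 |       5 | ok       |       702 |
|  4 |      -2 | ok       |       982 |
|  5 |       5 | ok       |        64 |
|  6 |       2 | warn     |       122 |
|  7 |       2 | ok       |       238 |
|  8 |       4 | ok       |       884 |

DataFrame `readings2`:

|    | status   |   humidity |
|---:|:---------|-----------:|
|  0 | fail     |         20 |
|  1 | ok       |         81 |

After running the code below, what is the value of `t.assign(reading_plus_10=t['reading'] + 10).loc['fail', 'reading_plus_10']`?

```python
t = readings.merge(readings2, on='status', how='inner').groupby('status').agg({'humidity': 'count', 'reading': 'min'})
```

merge on 'status' (how='inner') → 7 rows:
   drift status  reading  humidity
0     -1   fail      757        20
1     -5   fail      380        20
2      5     ok      702        81
3     -2     ok      982        81
4      5     ok       64        81
5      2     ok      238        81
6      4     ok      884        81
group by status: count(humidity), min(reading):
        humidity  reading
status                   
fail           2      380
ok             5       64
add column reading_plus_10 = t['reading'] + 10:
        humidity  reading  reading_plus_10
status                                    
fail           2      380              390
ok             5       64               74
Finally, value at row 'fail', column 'reading_plus_10' = 390.

390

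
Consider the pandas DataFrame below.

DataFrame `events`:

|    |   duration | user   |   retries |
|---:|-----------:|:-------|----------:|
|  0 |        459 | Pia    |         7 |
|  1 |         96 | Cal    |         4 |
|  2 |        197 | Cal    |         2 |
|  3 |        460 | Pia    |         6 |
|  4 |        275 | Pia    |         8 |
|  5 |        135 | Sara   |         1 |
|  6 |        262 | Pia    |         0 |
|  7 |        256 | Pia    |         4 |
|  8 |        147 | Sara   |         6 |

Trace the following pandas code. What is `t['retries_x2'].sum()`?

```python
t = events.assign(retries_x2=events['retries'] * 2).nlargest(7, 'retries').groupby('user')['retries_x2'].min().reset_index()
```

add column retries_x2 = events['retries'] * 2:
   duration  user  retries  retries_x2
0       459   Pia        7          14
1        96   Cal        4           8
2       197   Cal        2           4
3       460   Pia        6          12
4       275   Pia        8          16
5       135  Sara        1           2
6       262   Pia        0           0
7       256   Pia        4           8
8       147  Sara        6          12
take 7 rows with largest retries:
   duration  user  retries  retries_x2
4       275   Pia        8          16
0       459   Pia        7          14
3       460   Pia        6          12
8       147  Sara        6          12
1        96   Cal        4           8
7       256   Pia        4           8
2       197   Cal        2           4
group by user, min of retries_x2:
user
Cal      4
Pia      8
Sara    12
Name: retries_x2, dtype: int64
reset_index():
   user  retries_x2
0   Cal           4
1   Pia           8
2  Sara          12
Hence 24.

24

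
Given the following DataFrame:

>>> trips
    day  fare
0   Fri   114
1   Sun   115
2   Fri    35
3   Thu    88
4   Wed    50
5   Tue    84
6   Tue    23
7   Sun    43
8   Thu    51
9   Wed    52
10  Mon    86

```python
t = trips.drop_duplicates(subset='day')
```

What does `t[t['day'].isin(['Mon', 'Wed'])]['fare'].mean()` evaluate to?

68.0

drop duplicate day (keep=first):
    day  fare
0   Fri   114
1   Sun   115
3   Thu    88
4   Wed    50
5   Tue    84
10  Mon    86
filter rows where day in ['Mon', 'Wed']:
    day  fare
4   Wed    50
10  Mon    86
Finally, mean of column 'fare' = 68.0.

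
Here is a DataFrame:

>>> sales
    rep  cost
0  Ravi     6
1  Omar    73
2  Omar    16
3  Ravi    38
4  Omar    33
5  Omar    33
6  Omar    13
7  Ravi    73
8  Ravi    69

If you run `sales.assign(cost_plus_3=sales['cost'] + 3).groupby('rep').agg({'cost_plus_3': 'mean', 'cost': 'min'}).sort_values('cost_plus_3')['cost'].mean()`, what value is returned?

add column cost_plus_3 = sales['cost'] + 3:
    rep  cost  cost_plus_3
0  Ravi     6            9
1  Omar    73           76
2  Omar    16           19
3  Ravi    38           41
4  Omar    33           36
5  Omar    33           36
6  Omar    13           16
7  Ravi    73           76
8  Ravi    69           72
group by rep: mean(cost_plus_3), min(cost):
      cost_plus_3  cost
rep                    
Omar         36.6    13
Ravi         49.5     6
sort by cost_plus_3:
      cost_plus_3  cost
rep                    
Omar         36.6    13
Ravi         49.5     6
Taking the mean of column 'cost' gives 9.5.

9.5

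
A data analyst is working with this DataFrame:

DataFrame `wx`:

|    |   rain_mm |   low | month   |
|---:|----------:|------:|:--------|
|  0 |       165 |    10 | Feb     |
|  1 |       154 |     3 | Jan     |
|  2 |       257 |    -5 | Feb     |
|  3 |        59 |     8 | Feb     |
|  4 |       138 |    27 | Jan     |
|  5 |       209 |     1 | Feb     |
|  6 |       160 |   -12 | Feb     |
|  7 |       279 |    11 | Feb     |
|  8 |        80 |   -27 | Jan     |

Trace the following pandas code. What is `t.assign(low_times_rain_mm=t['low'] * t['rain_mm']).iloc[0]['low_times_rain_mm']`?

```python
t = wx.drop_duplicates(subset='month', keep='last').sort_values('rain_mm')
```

drop duplicate month (keep=last):
   rain_mm  low month
7      279   11   Feb
8       80  -27   Jan
sort by rain_mm:
   rain_mm  low month
8       80  -27   Jan
7      279   11   Feb
add column low_times_rain_mm = t['low'] * t['rain_mm']:
   rain_mm  low month  low_times_rain_mm
8       80  -27   Jan              -2160
7      279   11   Feb               3069
Hence -2160.

-2160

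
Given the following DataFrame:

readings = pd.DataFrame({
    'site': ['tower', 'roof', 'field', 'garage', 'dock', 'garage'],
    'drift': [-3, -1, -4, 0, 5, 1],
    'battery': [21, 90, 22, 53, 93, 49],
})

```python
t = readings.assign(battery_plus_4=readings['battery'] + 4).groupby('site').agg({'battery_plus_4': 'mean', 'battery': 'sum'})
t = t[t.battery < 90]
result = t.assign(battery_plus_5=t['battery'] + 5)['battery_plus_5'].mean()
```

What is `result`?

add column battery_plus_4 = readings['battery'] + 4:
     site  drift  battery  battery_plus_4
0   tower     -3       21              25
1    roof     -1       90              94
2   field     -4       22              26
3  garage      0       53              57
4    dock      5       93              97
5  garage      1       49              53
group by site: mean(battery_plus_4), sum(battery):
        battery_plus_4  battery
site                           
dock              97.0       93
field             26.0       22
garage            55.0      102
roof              94.0       90
tower             25.0       21
filter rows where battery < 90:
       battery_plus_4  battery
site                          
field            26.0       22
tower            25.0       21
add column battery_plus_5 = t['battery'] + 5:
       battery_plus_4  battery  battery_plus_5
site                                          
field            26.0       22              27
tower            25.0       21              26
Finally, mean of column 'battery_plus_5' = 26.5.

26.5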